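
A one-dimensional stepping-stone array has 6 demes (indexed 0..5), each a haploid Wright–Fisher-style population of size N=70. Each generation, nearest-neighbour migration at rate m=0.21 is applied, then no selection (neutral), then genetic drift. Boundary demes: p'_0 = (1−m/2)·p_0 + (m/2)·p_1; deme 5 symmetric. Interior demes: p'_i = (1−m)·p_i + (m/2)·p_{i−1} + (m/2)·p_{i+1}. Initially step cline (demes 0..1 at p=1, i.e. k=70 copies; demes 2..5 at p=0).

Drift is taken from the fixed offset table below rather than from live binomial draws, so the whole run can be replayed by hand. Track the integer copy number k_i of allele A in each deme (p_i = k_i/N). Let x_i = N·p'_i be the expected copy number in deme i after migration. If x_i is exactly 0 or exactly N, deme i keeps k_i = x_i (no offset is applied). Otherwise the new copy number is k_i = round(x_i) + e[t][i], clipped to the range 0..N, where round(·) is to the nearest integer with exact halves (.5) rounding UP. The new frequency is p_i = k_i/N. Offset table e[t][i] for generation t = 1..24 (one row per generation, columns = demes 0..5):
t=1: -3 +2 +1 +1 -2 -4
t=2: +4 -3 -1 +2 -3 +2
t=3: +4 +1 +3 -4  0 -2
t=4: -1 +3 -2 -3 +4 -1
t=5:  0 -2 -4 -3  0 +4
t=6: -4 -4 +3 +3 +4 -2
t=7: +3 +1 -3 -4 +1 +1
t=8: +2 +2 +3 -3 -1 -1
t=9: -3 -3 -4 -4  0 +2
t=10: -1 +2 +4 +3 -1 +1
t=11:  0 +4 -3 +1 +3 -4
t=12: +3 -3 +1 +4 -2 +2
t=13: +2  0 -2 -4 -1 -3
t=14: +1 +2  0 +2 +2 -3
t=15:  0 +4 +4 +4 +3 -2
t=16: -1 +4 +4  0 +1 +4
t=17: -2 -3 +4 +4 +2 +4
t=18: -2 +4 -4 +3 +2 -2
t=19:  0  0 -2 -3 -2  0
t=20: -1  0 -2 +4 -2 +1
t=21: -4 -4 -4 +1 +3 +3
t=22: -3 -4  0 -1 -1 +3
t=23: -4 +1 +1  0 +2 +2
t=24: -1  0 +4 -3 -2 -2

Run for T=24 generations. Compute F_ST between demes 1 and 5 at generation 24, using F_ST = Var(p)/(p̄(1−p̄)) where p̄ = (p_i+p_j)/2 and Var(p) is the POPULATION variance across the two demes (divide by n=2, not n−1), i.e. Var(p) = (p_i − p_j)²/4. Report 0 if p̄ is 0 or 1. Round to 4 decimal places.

t=0: k=[70 70 0 0 0 0]
t=1: x=[70.0000 62.6500 7.3500 0.0000 0.0000 0.0000] k=[70 65 8 0 0 0]
t=2: x=[69.4750 59.5400 13.1450 0.8400 0.0000 0.0000] k=[70 57 12 3 0 0]
t=3: x=[68.6350 53.6400 15.7800 3.6300 0.3150 0.0000] k=[70 55 19 0 0 0]
t=4: x=[68.4250 52.7950 20.7850 1.9950 0.0000 0.0000] k=[67 56 19 0 0 0]
t=5: x=[65.8450 53.2700 20.8900 1.9950 0.0000 0.0000] k=[66 51 17 0 0 0]
t=6: x=[64.4250 49.0050 18.7850 1.7850 0.0000 0.0000] k=[60 45 22 5 0 0]
t=7: x=[58.4250 44.1600 22.6300 6.2600 0.5250 0.0000] k=[61 45 20 2 2 0]
t=8: x=[59.3200 44.0550 20.7350 3.8900 1.7900 0.2100] k=[61 46 24 1 1 0]
t=9: x=[59.4250 45.2650 23.8950 3.4150 0.8950 0.1050] k=[56 42 20 0 1 2]
t=10: x=[54.5300 41.1600 20.2100 2.2050 1.0000 1.8950] k=[54 43 24 5 0 3]
t=11: x=[52.8450 42.1600 24.0000 6.4700 0.8400 2.6850] k=[53 46 21 7 4 0]
t=12: x=[52.2650 44.1100 22.1550 8.1550 3.8950 0.4200] k=[55 41 23 12 2 2]
t=13: x=[53.5300 40.5800 23.7350 12.1050 3.0500 2.0000] k=[56 41 22 8 2 0]
t=14: x=[54.4250 40.5800 22.5250 8.8400 2.4200 0.2100] k=[55 43 23 11 4 0]
t=15: x=[53.7400 42.1600 23.8400 11.5250 4.3150 0.4200] k=[54 46 28 16 7 0]
t=16: x=[53.1600 44.9500 28.6300 16.3150 7.2100 0.7350] k=[52 49 33 16 8 5]
t=17: x=[51.6850 47.6350 32.8950 16.9450 8.5250 5.3150] k=[50 45 37 21 11 9]
t=18: x=[49.4750 44.6850 36.1600 21.6300 11.8400 9.2100] k=[47 49 32 25 14 7]
t=19: x=[47.2100 47.0050 33.0500 24.5800 14.4200 7.7350] k=[47 47 31 22 12 8]
t=20: x=[47.0000 45.3200 31.7350 21.8950 12.6300 8.4200] k=[46 45 30 26 11 9]
t=21: x=[45.8950 43.5300 31.1550 24.8450 12.3650 9.2100] k=[42 40 27 26 15 12]
t=22: x=[41.7900 38.8450 28.2600 24.9500 15.8400 12.3150] k=[39 35 28 24 15 15]
t=23: x=[38.5800 34.6850 28.3150 23.4750 15.9450 15.0000] k=[35 36 29 23 18 17]
t=24: x=[35.1050 35.1600 29.1050 23.1050 18.4200 17.1050] k=[34 35 33 20 16 15]

0.0889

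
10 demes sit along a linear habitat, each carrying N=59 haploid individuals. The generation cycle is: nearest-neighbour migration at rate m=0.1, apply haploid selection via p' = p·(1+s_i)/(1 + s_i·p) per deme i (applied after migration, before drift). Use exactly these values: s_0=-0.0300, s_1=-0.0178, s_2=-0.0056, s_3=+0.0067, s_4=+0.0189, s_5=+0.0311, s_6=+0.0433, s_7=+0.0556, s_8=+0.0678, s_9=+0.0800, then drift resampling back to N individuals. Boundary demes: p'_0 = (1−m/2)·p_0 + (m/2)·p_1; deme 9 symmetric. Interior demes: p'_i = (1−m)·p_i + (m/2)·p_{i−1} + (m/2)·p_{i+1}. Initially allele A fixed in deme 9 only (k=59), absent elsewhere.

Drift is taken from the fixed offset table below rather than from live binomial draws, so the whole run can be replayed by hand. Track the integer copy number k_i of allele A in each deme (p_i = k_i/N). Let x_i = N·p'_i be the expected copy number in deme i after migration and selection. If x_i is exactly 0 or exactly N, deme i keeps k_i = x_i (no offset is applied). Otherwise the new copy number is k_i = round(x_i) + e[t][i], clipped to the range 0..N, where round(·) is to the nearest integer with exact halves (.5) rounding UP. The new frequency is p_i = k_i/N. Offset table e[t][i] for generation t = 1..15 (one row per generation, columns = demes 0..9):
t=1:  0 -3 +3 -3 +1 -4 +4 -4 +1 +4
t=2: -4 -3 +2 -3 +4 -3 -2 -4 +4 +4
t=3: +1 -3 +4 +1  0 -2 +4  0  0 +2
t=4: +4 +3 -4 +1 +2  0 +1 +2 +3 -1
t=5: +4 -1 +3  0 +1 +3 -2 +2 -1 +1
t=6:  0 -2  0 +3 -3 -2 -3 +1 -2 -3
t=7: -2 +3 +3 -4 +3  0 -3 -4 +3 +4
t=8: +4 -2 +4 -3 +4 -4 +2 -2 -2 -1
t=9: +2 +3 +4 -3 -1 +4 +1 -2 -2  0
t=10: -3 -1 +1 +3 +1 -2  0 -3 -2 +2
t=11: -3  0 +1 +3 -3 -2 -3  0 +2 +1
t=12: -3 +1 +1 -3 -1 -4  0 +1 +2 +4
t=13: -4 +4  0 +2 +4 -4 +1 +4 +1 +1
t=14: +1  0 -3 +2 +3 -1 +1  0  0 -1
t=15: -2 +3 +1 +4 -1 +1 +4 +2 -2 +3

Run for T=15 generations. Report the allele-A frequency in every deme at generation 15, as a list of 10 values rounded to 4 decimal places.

t=0: k=[0 0 0 0 0 0 0 0 0 59]
t=1: x=[0.0000 0.0000 0.0000 0.0000 0.0000 0.0000 0.0000 0.0000 3.1394 56.2584] k=[0 0 0 0 0 0 0 0 4 59]
t=2: x=[0.0000 0.0000 0.0000 0.0000 0.0000 0.0000 0.0000 0.2111 6.9418 56.4449] k=[0 0 0 0 0 0 0 0 11 59]
t=3: x=[0.0000 0.0000 0.0000 0.0000 0.0000 0.0000 0.0000 0.5803 13.5216 56.7711] k=[0 0 0 0 0 0 0 1 14 59]
t=4: x=[0.0000 0.0000 0.0000 0.0000 0.0000 0.0000 0.0522 1.6864 16.3643 56.9108] k=[0 0 0 0 0 0 1 4 19 56]
t=5: x=[0.0000 0.0000 0.0000 0.0000 0.0000 0.0516 1.1467 4.8348 20.9782 54.4817] k=[0 0 0 0 0 3 0 7 20 55]
t=6: x=[0.0000 0.0000 0.0000 0.0000 0.1528 2.7800 0.5215 7.6532 21.9972 53.6372] k=[0 0 0 0 0 1 0 9 20 51]
t=7: x=[0.0000 0.0000 0.0000 0.0000 0.0509 0.9275 0.5215 9.5243 21.8954 50.0501] k=[0 0 0 0 3 1 0 6 25 54]
t=8: x=[0.0000 0.0000 0.0000 0.1510 2.7995 1.0821 0.3651 6.9760 26.4537 52.9790] k=[0 0 0 0 7 0 2 5 24 52]
t=9: x=[0.0000 0.0000 0.0000 0.3523 6.4061 0.4639 2.1356 6.0892 25.3942 51.1393] k=[0 0 0 0 5 4 3 4 23 51]
t=10: x=[0.0000 0.0000 0.0000 0.2517 4.7816 4.1157 3.2269 5.1487 24.3829 50.1924] k=[0 0 0 3 6 2 3 2 22 52]
t=11: x=[0.0000 0.0000 0.1492 3.0191 5.7464 2.3172 3.0191 3.2104 23.4200 51.0447] k=[0 0 1 6 3 0 0 3 25 52]
t=12: x=[0.0000 0.0491 1.1934 5.6339 3.0538 0.1547 0.1565 4.1542 26.2017 51.1866] k=[0 1 2 3 2 0 0 5 28 55]
t=13: x=[0.0485 0.9825 1.9892 2.9185 1.9856 0.1031 0.2608 6.1936 29.1668 54.0128] k=[0 5 2 5 6 0 1 10 30 55]
t=14: x=[0.2425 4.5244 2.2876 4.9301 5.7464 0.3608 1.4591 11.0269 31.2158 54.1066] k=[1 5 0 7 9 0 2 11 31 53]
t=15: x=[1.1647 4.4752 0.5967 6.7900 8.5865 0.5669 2.4475 12.0609 32.0627 52.3668] k=[0 7 2 11 8 2 6 14 30 55]

[0.0000, 0.1186, 0.0339, 0.1864, 0.1356, 0.0339, 0.1017, 0.2373, 0.5085, 0.9322]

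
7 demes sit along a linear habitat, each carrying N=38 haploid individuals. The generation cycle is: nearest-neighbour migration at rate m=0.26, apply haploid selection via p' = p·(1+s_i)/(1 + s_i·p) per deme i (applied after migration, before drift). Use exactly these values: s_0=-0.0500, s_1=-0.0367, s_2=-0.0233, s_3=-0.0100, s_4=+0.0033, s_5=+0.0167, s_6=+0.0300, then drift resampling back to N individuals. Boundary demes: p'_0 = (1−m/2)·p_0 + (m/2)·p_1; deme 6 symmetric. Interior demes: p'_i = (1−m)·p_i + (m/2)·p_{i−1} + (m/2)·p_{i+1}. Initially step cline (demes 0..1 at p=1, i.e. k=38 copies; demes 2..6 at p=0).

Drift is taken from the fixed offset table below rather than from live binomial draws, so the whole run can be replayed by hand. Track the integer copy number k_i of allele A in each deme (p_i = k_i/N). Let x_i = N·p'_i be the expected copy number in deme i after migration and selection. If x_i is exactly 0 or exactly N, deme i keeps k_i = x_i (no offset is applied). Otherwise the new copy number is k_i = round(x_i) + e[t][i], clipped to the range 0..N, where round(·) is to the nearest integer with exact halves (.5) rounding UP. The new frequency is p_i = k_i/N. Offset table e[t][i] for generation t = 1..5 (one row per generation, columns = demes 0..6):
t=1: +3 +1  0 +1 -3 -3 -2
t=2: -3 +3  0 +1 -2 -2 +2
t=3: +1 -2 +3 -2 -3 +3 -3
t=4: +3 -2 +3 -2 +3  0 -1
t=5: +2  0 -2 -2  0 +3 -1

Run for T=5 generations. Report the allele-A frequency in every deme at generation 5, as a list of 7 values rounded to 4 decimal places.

t=0: k=[38 38 0 0 0 0 0]
t=1: x=[38.0000 32.8971 4.8396 0.0000 0.0000 0.0000 0.0000] k=[38 34 5 0 0 0 0]
t=2: x=[37.4530 30.5281 7.9705 0.6436 0.0000 0.0000 0.0000] k=[34 34 8 2 0 0 0]
t=3: x=[33.8127 30.3951 10.4207 2.4965 0.2609 0.0000 0.0000] k=[35 28 13 0 0 0 0]
t=4: x=[33.9064 26.6649 13.0572 1.6738 0.0000 0.0000 0.0000] k=[37 25 16 0 0 0 0]
t=5: x=[35.3148 25.0730 14.8760 2.0603 0.0000 0.0000 0.0000] k=[37 25 13 0 0 0 0]

[0.9737, 0.6579, 0.3421, 0.0000, 0.0000, 0.0000, 0.0000]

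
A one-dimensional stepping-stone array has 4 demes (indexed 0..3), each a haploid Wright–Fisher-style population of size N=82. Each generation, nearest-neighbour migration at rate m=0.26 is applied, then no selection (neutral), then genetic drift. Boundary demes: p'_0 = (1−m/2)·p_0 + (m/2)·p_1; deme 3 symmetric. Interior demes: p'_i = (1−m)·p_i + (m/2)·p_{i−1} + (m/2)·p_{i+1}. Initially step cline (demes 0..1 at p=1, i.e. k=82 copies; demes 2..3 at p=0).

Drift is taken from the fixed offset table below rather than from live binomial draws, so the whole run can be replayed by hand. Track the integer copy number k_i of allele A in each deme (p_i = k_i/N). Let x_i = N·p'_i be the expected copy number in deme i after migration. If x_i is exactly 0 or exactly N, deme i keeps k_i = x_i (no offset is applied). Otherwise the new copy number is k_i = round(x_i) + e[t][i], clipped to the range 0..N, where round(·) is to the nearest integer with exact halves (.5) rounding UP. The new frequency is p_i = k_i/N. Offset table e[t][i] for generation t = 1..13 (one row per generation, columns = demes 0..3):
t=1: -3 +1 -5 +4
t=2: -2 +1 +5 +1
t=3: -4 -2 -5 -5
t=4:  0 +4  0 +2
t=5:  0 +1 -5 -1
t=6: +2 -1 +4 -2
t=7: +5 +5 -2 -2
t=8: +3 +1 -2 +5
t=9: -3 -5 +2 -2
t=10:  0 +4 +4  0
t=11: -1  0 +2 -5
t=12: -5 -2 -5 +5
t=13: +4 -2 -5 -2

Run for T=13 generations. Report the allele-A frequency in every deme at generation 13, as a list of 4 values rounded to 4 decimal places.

[0.7317, 0.5610, 0.3171, 0.2317]

t=0: k=[82 82 0 0]
t=1: x=[82.0000 71.3400 10.6600 0.0000] k=[82 72 6 0]
t=2: x=[80.7000 64.7200 13.8000 0.7800] k=[79 66 19 2]
t=3: x=[77.3100 61.5800 22.9000 4.2100] k=[73 60 18 0]
t=4: x=[71.3100 56.2300 21.1200 2.3400] k=[71 60 21 4]
t=5: x=[69.5700 56.3600 23.8600 6.2100] k=[70 57 19 5]
t=6: x=[68.3100 53.7500 22.1200 6.8200] k=[70 53 26 5]
t=7: x=[67.7900 51.7000 26.7800 7.7300] k=[73 57 25 6]
t=8: x=[70.9200 54.9200 26.6900 8.4700] k=[74 56 25 13]
t=9: x=[71.6600 54.3100 27.4700 14.5600] k=[69 49 29 13]
t=10: x=[66.4000 49.0000 29.5200 15.0800] k=[66 53 34 15]
t=11: x=[64.3100 52.2200 34.0000 17.4700] k=[63 52 36 12]
t=12: x=[61.5700 51.3500 34.9600 15.1200] k=[57 49 30 20]
t=13: x=[55.9600 47.5700 31.1700 21.3000] k=[60 46 26 19]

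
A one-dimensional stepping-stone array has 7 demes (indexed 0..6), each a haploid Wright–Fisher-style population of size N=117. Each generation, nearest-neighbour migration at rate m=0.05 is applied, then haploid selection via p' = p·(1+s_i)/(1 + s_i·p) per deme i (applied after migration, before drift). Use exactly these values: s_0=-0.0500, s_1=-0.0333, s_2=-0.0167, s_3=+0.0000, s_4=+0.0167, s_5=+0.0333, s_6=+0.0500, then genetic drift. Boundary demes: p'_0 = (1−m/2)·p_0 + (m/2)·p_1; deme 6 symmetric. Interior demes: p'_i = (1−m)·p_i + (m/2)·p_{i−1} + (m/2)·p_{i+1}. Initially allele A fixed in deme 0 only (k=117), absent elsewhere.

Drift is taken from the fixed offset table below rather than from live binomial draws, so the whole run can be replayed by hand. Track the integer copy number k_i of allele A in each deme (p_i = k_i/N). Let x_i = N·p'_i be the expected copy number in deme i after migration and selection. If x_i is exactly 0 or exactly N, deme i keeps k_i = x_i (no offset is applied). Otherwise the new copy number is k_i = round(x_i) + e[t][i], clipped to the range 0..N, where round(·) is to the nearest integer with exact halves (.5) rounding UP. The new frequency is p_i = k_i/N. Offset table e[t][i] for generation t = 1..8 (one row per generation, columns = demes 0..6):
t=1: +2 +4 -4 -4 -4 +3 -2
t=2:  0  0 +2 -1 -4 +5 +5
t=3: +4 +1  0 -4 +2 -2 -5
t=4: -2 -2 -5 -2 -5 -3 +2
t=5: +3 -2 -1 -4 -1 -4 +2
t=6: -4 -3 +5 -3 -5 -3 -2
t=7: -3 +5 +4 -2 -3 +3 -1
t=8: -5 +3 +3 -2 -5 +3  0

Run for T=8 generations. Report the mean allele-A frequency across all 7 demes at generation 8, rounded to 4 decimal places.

t=0: k=[117 0 0 0 0 0 0]
t=1: x=[113.9251 2.8300 0.0000 0.0000 0.0000 0.0000 0.0000] k=[116 7 0 0 0 0 0]
t=2: x=[113.0855 9.2571 0.1721 0.0000 0.0000 0.0000 0.0000] k=[113 9 2 0 0 0 0]
t=3: x=[110.0732 11.0806 2.0901 0.0500 0.0000 0.0000 0.0000] k=[114 12 2 0 0 0 0]
t=4: x=[111.1724 13.8803 2.1639 0.0500 0.0000 0.0000 0.0000] k=[109 12 0 0 0 0 0]
t=5: x=[106.0775 13.7098 0.2950 0.0000 0.0000 0.0000 0.0000] k=[109 12 0 0 0 0 0]
t=6: x=[106.0775 13.7098 0.2950 0.0000 0.0000 0.0000 0.0000] k=[102 11 5 0 0 0 0]
t=7: x=[98.9560 12.7355 4.9446 0.1250 0.0000 0.0000 0.0000] k=[96 18 9 0 0 0 0]
t=8: x=[93.0890 19.1758 8.8611 0.2250 0.0000 0.0000 0.0000] k=[88 22 12 0 0 0 0]

0.1490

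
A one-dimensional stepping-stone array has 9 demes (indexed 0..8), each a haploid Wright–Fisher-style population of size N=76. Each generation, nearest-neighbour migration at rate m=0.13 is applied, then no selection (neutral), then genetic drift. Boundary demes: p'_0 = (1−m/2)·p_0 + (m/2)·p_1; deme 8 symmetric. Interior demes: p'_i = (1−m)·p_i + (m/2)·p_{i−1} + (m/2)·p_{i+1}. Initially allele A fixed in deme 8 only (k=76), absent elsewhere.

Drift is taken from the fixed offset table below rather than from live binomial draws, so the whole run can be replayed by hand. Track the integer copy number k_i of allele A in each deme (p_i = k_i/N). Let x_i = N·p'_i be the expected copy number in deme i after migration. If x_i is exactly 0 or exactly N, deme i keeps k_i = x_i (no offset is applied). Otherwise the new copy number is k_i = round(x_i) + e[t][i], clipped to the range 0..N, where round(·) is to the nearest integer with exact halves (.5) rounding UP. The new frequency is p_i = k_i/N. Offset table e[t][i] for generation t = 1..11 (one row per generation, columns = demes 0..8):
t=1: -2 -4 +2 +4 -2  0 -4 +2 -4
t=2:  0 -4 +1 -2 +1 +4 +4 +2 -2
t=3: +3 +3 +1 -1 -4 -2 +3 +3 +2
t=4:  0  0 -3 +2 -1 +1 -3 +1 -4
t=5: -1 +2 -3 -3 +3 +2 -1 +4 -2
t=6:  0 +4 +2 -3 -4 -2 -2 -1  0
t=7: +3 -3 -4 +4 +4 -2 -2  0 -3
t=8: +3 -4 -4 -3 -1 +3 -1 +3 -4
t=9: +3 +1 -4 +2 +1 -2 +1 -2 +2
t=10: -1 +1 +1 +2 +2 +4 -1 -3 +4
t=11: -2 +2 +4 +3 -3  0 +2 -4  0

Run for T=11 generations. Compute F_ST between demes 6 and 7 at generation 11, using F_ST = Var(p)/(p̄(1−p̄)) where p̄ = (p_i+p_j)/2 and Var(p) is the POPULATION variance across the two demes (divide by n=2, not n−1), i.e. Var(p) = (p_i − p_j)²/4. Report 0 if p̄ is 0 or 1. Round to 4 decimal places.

0.0305

t=0: k=[0 0 0 0 0 0 0 0 76]
t=1: x=[0.0000 0.0000 0.0000 0.0000 0.0000 0.0000 0.0000 4.9400 71.0600] k=[0 0 0 0 0 0 0 7 67]
t=2: x=[0.0000 0.0000 0.0000 0.0000 0.0000 0.0000 0.4550 10.4450 63.1000] k=[0 0 0 0 0 0 4 12 61]
t=3: x=[0.0000 0.0000 0.0000 0.0000 0.0000 0.2600 4.2600 14.6650 57.8150] k=[0 0 0 0 0 0 7 18 60]
t=4: x=[0.0000 0.0000 0.0000 0.0000 0.0000 0.4550 7.2600 20.0150 57.2700] k=[0 0 0 0 0 1 4 21 53]
t=5: x=[0.0000 0.0000 0.0000 0.0000 0.0650 1.1300 4.9100 21.9750 50.9200] k=[0 0 0 0 3 3 4 26 49]
t=6: x=[0.0000 0.0000 0.0000 0.1950 2.8050 3.0650 5.3650 26.0650 47.5050] k=[0 0 0 0 0 1 3 25 48]
t=7: x=[0.0000 0.0000 0.0000 0.0000 0.0650 1.0650 4.3000 25.0650 46.5050] k=[0 0 0 0 4 0 2 25 44]
t=8: x=[0.0000 0.0000 0.0000 0.2600 3.4800 0.3900 3.3650 24.7400 42.7650] k=[0 0 0 0 2 3 2 28 39]
t=9: x=[0.0000 0.0000 0.0000 0.1300 1.9350 2.8700 3.7550 27.0250 38.2850] k=[0 0 0 2 3 1 5 25 40]
t=10: x=[0.0000 0.0000 0.1300 1.9350 2.8050 1.3900 6.0400 24.6750 39.0250] k=[0 0 1 4 5 5 5 22 43]
t=11: x=[0.0000 0.0650 1.1300 3.8700 4.9350 5.0000 6.1050 22.2600 41.6350] k=[0 2 5 7 2 5 8 18 42]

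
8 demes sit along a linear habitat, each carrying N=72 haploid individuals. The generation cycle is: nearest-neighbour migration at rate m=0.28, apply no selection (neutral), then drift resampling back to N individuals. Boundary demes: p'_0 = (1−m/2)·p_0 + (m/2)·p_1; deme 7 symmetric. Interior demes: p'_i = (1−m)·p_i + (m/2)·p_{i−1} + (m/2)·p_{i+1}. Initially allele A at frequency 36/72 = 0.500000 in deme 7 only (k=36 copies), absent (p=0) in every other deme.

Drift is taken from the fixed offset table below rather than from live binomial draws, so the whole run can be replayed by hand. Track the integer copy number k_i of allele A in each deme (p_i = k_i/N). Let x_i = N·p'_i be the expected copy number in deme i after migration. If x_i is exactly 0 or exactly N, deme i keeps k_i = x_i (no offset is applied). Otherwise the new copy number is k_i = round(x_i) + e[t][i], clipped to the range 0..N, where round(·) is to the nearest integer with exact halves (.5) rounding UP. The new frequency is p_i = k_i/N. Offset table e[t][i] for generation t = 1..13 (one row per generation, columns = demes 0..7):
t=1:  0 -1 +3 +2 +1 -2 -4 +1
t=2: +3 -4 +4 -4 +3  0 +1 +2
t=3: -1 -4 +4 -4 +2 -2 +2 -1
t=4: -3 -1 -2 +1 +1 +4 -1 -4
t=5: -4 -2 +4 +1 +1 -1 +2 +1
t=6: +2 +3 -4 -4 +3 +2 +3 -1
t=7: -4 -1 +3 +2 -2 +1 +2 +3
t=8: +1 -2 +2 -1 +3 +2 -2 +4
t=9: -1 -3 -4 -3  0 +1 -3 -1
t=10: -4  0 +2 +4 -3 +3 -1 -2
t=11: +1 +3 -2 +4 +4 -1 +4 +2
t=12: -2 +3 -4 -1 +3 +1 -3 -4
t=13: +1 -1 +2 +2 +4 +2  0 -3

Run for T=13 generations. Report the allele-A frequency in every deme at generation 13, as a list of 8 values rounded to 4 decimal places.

[0.0000, 0.0000, 0.0417, 0.1111, 0.2222, 0.2222, 0.2083, 0.1944]

t=0: k=[0 0 0 0 0 0 0 36]
t=1: x=[0.0000 0.0000 0.0000 0.0000 0.0000 0.0000 5.0400 30.9600] k=[0 0 0 0 0 0 1 32]
t=2: x=[0.0000 0.0000 0.0000 0.0000 0.0000 0.1400 5.2000 27.6600] k=[0 0 0 0 0 0 6 30]
t=3: x=[0.0000 0.0000 0.0000 0.0000 0.0000 0.8400 8.5200 26.6400] k=[0 0 0 0 0 0 11 26]
t=4: x=[0.0000 0.0000 0.0000 0.0000 0.0000 1.5400 11.5600 23.9000] k=[0 0 0 0 0 6 11 20]
t=5: x=[0.0000 0.0000 0.0000 0.0000 0.8400 5.8600 11.5600 18.7400] k=[0 0 0 0 2 5 14 20]
t=6: x=[0.0000 0.0000 0.0000 0.2800 2.1400 5.8400 13.5800 19.1600] k=[0 0 0 0 5 8 17 18]
t=7: x=[0.0000 0.0000 0.0000 0.7000 4.7200 8.8400 15.8800 17.8600] k=[0 0 0 3 3 10 18 21]
t=8: x=[0.0000 0.0000 0.4200 2.5800 3.9800 10.1400 17.3000 20.5800] k=[0 0 2 2 7 12 15 25]
t=9: x=[0.0000 0.2800 1.7200 2.7000 7.0000 11.7200 15.9800 23.6000] k=[0 0 0 0 7 13 13 23]
t=10: x=[0.0000 0.0000 0.0000 0.9800 6.8600 12.1600 14.4000 21.6000] k=[0 0 0 5 4 15 13 20]
t=11: x=[0.0000 0.0000 0.7000 4.1600 5.6800 13.1800 14.2600 19.0200] k=[0 0 0 8 10 12 18 21]
t=12: x=[0.0000 0.0000 1.1200 7.1600 10.0000 12.5600 17.5800 20.5800] k=[0 0 0 6 13 14 15 17]
t=13: x=[0.0000 0.0000 0.8400 6.1400 12.1600 14.0000 15.1400 16.7200] k=[0 0 3 8 16 16 15 14]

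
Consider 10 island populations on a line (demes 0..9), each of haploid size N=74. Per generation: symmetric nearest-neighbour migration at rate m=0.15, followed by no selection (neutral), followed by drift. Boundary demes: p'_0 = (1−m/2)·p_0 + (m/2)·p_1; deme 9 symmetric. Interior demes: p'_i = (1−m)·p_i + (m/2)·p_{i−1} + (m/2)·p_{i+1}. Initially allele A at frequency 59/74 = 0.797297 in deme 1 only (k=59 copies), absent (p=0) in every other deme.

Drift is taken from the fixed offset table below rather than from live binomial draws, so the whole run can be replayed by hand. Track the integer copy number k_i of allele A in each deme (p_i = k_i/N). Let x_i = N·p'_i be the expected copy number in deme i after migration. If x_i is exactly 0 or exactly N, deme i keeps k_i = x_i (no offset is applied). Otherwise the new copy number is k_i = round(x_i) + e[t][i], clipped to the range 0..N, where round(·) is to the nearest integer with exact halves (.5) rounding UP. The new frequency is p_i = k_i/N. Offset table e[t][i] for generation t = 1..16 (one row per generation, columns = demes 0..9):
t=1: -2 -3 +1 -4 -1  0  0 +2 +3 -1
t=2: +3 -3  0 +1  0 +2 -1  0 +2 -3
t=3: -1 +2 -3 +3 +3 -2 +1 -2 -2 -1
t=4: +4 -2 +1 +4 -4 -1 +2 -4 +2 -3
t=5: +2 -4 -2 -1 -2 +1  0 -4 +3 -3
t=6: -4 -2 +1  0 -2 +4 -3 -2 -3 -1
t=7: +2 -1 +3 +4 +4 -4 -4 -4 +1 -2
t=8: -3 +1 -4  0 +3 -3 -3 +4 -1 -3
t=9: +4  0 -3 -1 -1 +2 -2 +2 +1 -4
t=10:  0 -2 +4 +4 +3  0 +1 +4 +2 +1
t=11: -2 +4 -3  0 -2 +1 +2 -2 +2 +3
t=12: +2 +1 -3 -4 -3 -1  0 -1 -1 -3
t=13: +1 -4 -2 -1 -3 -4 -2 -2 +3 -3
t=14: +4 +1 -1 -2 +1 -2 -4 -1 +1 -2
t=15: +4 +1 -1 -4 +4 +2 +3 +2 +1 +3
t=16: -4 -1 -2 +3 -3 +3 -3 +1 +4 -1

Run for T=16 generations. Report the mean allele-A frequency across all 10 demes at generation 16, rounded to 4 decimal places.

t=0: k=[0 59 0 0 0 0 0 0 0 0]
t=1: x=[4.4250 50.1500 4.4250 0.0000 0.0000 0.0000 0.0000 0.0000 0.0000 0.0000] k=[2 47 5 0 0 0 0 0 0 0]
t=2: x=[5.3750 40.4750 7.7750 0.3750 0.0000 0.0000 0.0000 0.0000 0.0000 0.0000] k=[8 37 8 1 0 0 0 0 0 0]
t=3: x=[10.1750 32.6500 9.6500 1.4500 0.0750 0.0000 0.0000 0.0000 0.0000 0.0000] k=[9 35 7 4 3 0 0 0 0 0]
t=4: x=[10.9500 30.9500 8.8750 4.1500 2.8500 0.2250 0.0000 0.0000 0.0000 0.0000] k=[15 29 10 8 0 0 0 0 0 0]
t=5: x=[16.0500 26.5250 11.2750 7.5500 0.6000 0.0000 0.0000 0.0000 0.0000 0.0000] k=[18 23 9 7 0 0 0 0 0 0]
t=6: x=[18.3750 21.5750 9.9000 6.6250 0.5250 0.0000 0.0000 0.0000 0.0000 0.0000] k=[14 20 11 7 0 0 0 0 0 0]
t=7: x=[14.4500 18.8750 11.3750 6.7750 0.5250 0.0000 0.0000 0.0000 0.0000 0.0000] k=[16 18 14 11 5 0 0 0 0 0]
t=8: x=[16.1500 17.5500 14.0750 10.7750 5.0750 0.3750 0.0000 0.0000 0.0000 0.0000] k=[13 19 10 11 8 0 0 0 0 0]
t=9: x=[13.4500 17.8750 10.7500 10.7000 7.6250 0.6000 0.0000 0.0000 0.0000 0.0000] k=[17 18 8 10 7 3 0 0 0 0]
t=10: x=[17.0750 17.1750 8.9000 9.6250 6.9250 3.0750 0.2250 0.0000 0.0000 0.0000] k=[17 15 13 14 10 3 1 0 0 0]
t=11: x=[16.8500 15.0000 13.2250 13.6250 9.7750 3.3750 1.0750 0.0750 0.0000 0.0000] k=[15 19 10 14 8 4 3 0 0 0]
t=12: x=[15.3000 18.0250 10.9750 13.2500 8.1500 4.2250 2.8500 0.2250 0.0000 0.0000] k=[17 19 8 9 5 3 3 0 0 0]
t=13: x=[17.1500 18.0250 8.9000 8.6250 5.1500 3.1500 2.7750 0.2250 0.0000 0.0000] k=[18 14 7 8 2 0 1 0 0 0]
t=14: x=[17.7000 13.7750 7.6000 7.4750 2.3000 0.2250 0.8500 0.0750 0.0000 0.0000] k=[22 15 7 5 3 0 0 0 0 0]
t=15: x=[21.4750 14.9250 7.4500 5.0000 2.9250 0.2250 0.0000 0.0000 0.0000 0.0000] k=[25 16 6 1 7 2 0 0 0 0]
t=16: x=[24.3250 15.9250 6.3750 1.8250 6.1750 2.2250 0.1500 0.0000 0.0000 0.0000] k=[20 15 4 5 3 5 0 0 0 0]

0.0703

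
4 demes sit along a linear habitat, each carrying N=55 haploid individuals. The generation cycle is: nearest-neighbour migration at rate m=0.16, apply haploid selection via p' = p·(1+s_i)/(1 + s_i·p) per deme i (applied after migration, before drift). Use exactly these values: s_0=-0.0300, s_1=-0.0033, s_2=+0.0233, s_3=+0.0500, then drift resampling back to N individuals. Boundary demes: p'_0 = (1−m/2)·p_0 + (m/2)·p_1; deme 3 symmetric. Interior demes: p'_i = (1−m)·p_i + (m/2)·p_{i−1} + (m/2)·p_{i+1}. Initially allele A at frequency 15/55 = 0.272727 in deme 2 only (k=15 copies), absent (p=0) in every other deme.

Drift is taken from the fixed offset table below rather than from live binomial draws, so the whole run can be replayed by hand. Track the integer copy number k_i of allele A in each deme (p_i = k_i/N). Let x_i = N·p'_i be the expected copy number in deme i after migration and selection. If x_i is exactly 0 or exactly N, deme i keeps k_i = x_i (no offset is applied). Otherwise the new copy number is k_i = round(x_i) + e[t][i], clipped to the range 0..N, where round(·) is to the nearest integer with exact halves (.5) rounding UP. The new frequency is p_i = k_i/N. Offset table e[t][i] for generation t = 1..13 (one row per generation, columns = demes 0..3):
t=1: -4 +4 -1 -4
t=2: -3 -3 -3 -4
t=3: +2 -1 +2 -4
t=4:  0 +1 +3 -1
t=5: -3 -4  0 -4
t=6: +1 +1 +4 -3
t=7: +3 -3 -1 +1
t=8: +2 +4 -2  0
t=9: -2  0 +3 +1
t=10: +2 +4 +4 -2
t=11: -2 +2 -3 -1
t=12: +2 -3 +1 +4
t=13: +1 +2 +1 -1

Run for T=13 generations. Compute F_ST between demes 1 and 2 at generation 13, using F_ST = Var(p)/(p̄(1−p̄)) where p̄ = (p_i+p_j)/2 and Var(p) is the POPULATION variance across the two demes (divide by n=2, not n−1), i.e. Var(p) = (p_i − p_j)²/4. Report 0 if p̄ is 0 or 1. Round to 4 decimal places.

0.0022

t=0: k=[0 0 15 0]
t=1: x=[0.0000 1.1961 12.8251 1.2586] k=[0 5 12 0]
t=2: x=[0.3881 5.1446 10.6768 1.0071] k=[0 2 8 0]
t=3: x=[0.1552 2.3127 7.0198 0.6716] k=[2 1 9 0]
t=4: x=[1.8644 1.7145 7.7928 0.7555] k=[2 3 11 0]
t=5: x=[2.0199 3.5490 9.6621 0.9233] k=[0 0 10 0]
t=6: x=[0.0000 0.7974 8.5652 0.8394] k=[0 2 13 0]
t=7: x=[0.1552 2.7115 11.2852 1.0910] k=[3 0 10 2]
t=8: x=[2.6812 1.0366 8.7278 2.7654] k=[5 5 7 3]
t=9: x=[4.8633 5.1446 6.6535 3.4755] k=[3 5 10 4]
t=10: x=[3.0705 5.2244 9.2966 4.6849] k=[5 9 13 3]
t=11: x=[5.1754 8.9751 12.0959 3.9763] k=[3 11 9 3]
t=12: x=[3.5378 10.1726 8.8497 3.6425] k=[6 7 10 8]
t=13: x=[5.9172 7.1394 9.7839 8.5049] k=[7 9 11 8]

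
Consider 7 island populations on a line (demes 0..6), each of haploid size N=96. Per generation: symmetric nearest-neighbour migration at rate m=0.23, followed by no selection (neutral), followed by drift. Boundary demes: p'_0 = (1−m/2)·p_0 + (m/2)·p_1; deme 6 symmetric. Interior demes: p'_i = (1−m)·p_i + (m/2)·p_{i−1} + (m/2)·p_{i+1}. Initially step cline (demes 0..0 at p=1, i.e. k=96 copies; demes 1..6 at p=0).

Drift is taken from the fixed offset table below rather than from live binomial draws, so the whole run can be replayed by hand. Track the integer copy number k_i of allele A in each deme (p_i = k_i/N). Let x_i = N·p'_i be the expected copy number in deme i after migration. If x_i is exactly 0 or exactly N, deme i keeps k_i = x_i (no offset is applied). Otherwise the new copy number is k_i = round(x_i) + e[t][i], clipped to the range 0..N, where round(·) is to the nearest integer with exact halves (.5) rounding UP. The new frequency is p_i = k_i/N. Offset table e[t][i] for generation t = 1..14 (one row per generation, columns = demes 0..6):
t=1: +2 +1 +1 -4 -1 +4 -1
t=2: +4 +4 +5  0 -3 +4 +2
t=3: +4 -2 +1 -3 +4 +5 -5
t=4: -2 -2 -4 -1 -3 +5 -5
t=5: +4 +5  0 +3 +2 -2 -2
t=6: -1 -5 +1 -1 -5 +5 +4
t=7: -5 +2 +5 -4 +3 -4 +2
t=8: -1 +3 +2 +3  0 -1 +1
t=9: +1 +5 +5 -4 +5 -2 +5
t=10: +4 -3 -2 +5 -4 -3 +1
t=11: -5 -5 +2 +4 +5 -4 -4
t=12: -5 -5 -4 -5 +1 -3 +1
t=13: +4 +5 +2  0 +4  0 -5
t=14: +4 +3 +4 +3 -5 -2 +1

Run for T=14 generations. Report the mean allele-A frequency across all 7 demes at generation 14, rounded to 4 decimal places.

t=0: k=[96 0 0 0 0 0 0]
t=1: x=[84.9600 11.0400 0.0000 0.0000 0.0000 0.0000 0.0000] k=[87 12 0 0 0 0 0]
t=2: x=[78.3750 19.2450 1.3800 0.0000 0.0000 0.0000 0.0000] k=[82 23 6 0 0 0 0]
t=3: x=[75.2150 27.8300 7.2650 0.6900 0.0000 0.0000 0.0000] k=[79 26 8 0 0 0 0]
t=4: x=[72.9050 30.0250 9.1500 0.9200 0.0000 0.0000 0.0000] k=[71 28 5 0 0 0 0]
t=5: x=[66.0550 30.3000 7.0700 0.5750 0.0000 0.0000 0.0000] k=[70 35 7 4 0 0 0]
t=6: x=[65.9750 35.8050 9.8750 3.8850 0.4600 0.0000 0.0000] k=[65 31 11 3 0 0 0]
t=7: x=[61.0900 32.6100 12.3800 3.5750 0.3450 0.0000 0.0000] k=[56 35 17 0 3 0 0]
t=8: x=[53.5850 35.3450 17.1150 2.3000 2.3100 0.3450 0.0000] k=[53 38 19 5 2 0 0]
t=9: x=[51.2750 37.5400 19.5750 6.2650 2.1150 0.2300 0.0000] k=[52 43 25 2 7 0 0]
t=10: x=[50.9650 41.9650 24.4250 5.2200 5.6200 0.8050 0.0000] k=[55 39 22 10 2 0 0]
t=11: x=[53.1600 38.8850 22.5750 10.4600 2.6900 0.2300 0.0000] k=[48 34 25 14 8 0 0]
t=12: x=[46.3900 34.5750 24.7700 14.5750 7.7700 0.9200 0.0000] k=[41 30 21 10 9 0 0]
t=13: x=[39.7350 30.2300 20.7700 11.1500 8.0800 1.0350 0.0000] k=[44 35 23 11 12 1 0]
t=14: x=[42.9650 34.6550 23.0000 12.4950 10.6200 2.1500 0.1150] k=[47 38 27 15 6 0 1]

0.1994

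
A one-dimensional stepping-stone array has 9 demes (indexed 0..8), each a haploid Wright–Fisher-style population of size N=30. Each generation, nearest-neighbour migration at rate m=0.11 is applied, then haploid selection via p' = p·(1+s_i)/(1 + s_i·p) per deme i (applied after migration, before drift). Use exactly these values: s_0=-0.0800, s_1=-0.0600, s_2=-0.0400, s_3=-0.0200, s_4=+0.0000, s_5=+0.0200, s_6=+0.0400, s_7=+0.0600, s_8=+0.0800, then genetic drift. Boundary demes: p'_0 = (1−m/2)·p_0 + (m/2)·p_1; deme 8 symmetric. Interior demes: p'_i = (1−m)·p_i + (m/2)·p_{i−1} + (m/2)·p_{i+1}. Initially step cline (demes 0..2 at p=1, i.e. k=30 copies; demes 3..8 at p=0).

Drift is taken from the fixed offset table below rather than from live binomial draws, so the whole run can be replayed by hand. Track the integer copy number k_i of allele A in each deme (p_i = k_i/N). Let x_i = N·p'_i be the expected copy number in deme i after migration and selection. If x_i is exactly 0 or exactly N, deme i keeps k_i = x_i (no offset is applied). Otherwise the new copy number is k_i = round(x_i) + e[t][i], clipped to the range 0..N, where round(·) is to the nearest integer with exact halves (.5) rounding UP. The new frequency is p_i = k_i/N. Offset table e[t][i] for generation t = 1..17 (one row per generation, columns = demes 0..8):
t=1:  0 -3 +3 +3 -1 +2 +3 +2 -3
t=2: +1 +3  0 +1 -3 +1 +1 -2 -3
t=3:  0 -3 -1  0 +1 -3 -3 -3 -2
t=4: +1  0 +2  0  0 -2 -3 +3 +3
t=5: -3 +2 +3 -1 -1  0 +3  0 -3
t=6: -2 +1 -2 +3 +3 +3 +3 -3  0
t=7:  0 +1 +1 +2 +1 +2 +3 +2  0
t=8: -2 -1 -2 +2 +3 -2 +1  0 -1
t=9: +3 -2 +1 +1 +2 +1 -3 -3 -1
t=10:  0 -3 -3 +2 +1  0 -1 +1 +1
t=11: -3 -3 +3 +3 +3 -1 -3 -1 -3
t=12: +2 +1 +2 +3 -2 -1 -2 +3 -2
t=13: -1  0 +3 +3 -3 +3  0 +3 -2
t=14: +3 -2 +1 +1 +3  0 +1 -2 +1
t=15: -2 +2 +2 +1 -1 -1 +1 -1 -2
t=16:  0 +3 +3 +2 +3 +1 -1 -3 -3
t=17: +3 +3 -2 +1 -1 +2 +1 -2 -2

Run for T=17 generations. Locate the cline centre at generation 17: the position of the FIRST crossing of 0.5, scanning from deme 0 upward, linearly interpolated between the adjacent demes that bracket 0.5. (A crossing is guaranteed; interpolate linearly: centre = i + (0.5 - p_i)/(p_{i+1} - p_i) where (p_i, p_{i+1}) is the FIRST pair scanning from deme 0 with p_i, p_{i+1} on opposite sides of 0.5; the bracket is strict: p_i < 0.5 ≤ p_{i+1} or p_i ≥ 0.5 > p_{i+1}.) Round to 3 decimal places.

3.857

t=0: k=[30 30 30 0 0 0 0 0 0]
t=1: x=[30.0000 30.0000 28.2852 1.6188 0.0000 0.0000 0.0000 0.0000 0.0000] k=[30 30 30 5 0 0 0 0 0]
t=2: x=[30.0000 30.0000 28.5704 6.0024 0.2750 0.0000 0.0000 0.0000 0.0000] k=[30 30 29 7 0 0 0 0 0]
t=3: x=[30.0000 29.9415 27.7619 7.7087 0.3850 0.0000 0.0000 0.0000 0.0000] k=[30 27 27 8 1 0 0 0 0]
t=4: x=[29.8207 27.0021 25.8100 8.5361 1.3300 0.0561 0.0000 0.0000 0.0000] k=[30 27 28 9 1 0 0 0 0]
t=5: x=[29.8207 27.0599 26.7847 9.4736 1.3850 0.0561 0.0000 0.0000 0.0000] k=[27 29 30 8 0 0 0 0 0]
t=6: x=[26.8848 28.8802 28.6846 8.6451 0.4400 0.0000 0.0000 0.0000 0.0000] k=[25 30 27 12 3 0 0 0 0]
t=7: x=[24.9335 29.5324 26.2068 12.1835 3.3300 0.1683 0.0000 0.0000 0.0000] k=[25 30 27 14 4 2 0 0 0]
t=8: x=[24.9335 29.5324 26.3202 14.0140 4.4400 2.0373 0.1144 0.0000 0.0000] k=[23 29 24 16 7 0 1 0 0]
t=9: x=[22.8875 28.2984 23.6326 15.7940 7.1100 0.4487 0.9245 0.0583 0.0000] k=[26 26 25 17 9 1 0 0 0]
t=10: x=[25.7020 25.7231 24.4323 16.8510 9.0000 1.4114 0.0572 0.0000 0.0000] k=[26 23 21 19 10 1 0 0 0]
t=11: x=[25.5268 22.7193 20.7407 18.4719 10.0000 1.4674 0.0572 0.0000 0.0000] k=[23 20 24 21 13 0 0 0 0]
t=12: x=[22.3704 19.9763 23.4074 20.5951 12.7250 0.7290 0.0000 0.0000 0.0000] k=[24 21 25 24 11 0 0 0 0]
t=13: x=[23.4166 21.0001 24.5452 23.2347 11.1100 0.6169 0.0000 0.0000 0.0000] k=[22 21 28 26 8 4 0 0 0]
t=14: x=[21.4443 21.0565 27.4100 25.0369 8.7700 4.0691 0.2287 0.0000 0.0000] k=[24 19 28 26 12 4 1 0 0]
t=15: x=[23.3012 19.3489 27.2962 25.2599 12.3300 4.3481 1.1527 0.0583 0.0000] k=[21 21 29 26 11 3 2 0 0]
t=16: x=[20.4661 21.0565 28.3318 25.2599 11.3850 3.4449 2.0176 0.1166 0.0000] k=[20 24 30 27 14 4 1 0 0]
t=17: x=[19.6626 23.8116 29.4847 26.3863 14.1650 4.4597 1.1527 0.0583 0.0000] k=[23 27 27 27 13 6 2 0 0]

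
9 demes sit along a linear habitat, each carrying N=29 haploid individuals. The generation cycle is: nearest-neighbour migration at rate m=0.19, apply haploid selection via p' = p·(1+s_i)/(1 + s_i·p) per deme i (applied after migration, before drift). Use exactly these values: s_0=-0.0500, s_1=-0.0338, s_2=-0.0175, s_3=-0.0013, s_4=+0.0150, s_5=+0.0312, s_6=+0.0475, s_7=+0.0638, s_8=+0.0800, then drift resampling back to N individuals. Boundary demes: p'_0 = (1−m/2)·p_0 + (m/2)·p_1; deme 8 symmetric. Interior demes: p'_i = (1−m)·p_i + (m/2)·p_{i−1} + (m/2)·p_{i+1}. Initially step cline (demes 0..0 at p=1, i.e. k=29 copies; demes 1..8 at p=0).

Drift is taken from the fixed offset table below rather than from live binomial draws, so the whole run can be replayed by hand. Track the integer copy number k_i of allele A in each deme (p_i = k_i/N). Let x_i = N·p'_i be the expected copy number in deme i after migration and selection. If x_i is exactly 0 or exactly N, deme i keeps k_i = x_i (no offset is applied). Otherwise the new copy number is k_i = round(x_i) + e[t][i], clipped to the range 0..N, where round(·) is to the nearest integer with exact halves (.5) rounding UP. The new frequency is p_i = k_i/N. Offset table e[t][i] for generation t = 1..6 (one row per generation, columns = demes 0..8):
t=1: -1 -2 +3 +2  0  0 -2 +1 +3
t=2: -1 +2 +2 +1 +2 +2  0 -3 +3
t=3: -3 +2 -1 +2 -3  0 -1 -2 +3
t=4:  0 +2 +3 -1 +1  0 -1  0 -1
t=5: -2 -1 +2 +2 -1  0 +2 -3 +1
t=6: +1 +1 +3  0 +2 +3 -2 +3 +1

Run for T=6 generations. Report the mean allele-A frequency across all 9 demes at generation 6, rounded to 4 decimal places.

0.1418

t=0: k=[29 0 0 0 0 0 0 0 0]
t=1: x=[26.1144 2.6705 0.0000 0.0000 0.0000 0.0000 0.0000 0.0000 0.0000] k=[25 1 0 0 0 0 0 0 0]
t=2: x=[22.4640 3.0888 0.0933 0.0000 0.0000 0.0000 0.0000 0.0000 0.0000] k=[21 5 2 0 0 0 0 0 0]
t=3: x=[19.1491 6.0684 2.0609 0.1898 0.0000 0.0000 0.0000 0.0000 0.0000] k=[16 8 1 2 0 0 0 0 0]
t=4: x=[14.8687 7.8959 1.7310 1.7129 0.1928 0.0000 0.0000 0.0000 0.0000] k=[15 10 5 1 1 0 0 0 0]
t=5: x=[14.1532 9.7759 5.0213 1.3783 0.9181 0.0980 0.0000 0.0000 0.0000] k=[12 9 7 3 0 0 0 0 0]
t=6: x=[11.3587 8.8817 6.7184 3.0914 0.2892 0.0000 0.0000 0.0000 0.0000] k=[12 10 10 3 2 0 0 0 0]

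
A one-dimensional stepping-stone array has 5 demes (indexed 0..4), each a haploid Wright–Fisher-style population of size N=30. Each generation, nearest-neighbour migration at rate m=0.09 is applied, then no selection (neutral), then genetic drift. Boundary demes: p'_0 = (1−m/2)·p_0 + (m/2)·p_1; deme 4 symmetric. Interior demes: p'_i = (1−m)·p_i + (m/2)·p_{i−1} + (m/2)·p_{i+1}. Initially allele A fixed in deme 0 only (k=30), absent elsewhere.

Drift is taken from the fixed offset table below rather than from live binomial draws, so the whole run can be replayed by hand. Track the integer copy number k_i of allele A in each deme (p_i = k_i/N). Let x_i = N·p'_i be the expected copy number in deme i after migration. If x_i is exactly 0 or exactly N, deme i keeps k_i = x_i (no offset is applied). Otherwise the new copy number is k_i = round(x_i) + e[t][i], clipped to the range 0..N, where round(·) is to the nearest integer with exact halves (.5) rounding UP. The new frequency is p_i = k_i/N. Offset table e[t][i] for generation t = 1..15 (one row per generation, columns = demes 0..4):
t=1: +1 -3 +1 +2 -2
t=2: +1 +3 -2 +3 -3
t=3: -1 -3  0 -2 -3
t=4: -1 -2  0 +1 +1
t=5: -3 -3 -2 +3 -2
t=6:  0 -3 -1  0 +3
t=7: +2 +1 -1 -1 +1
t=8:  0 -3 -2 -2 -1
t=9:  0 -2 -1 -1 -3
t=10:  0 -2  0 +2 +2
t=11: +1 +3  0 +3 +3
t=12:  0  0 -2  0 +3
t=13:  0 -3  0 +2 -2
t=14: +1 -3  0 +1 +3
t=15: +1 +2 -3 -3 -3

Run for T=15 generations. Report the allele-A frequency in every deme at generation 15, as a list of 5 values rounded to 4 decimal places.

t=0: k=[30 0 0 0 0]
t=1: x=[28.6500 1.3500 0.0000 0.0000 0.0000] k=[30 0 0 0 0]
t=2: x=[28.6500 1.3500 0.0000 0.0000 0.0000] k=[30 4 0 0 0]
t=3: x=[28.8300 4.9900 0.1800 0.0000 0.0000] k=[28 2 0 0 0]
t=4: x=[26.8300 3.0800 0.0900 0.0000 0.0000] k=[26 1 0 0 0]
t=5: x=[24.8750 2.0800 0.0450 0.0000 0.0000] k=[22 0 0 0 0]
t=6: x=[21.0100 0.9900 0.0000 0.0000 0.0000] k=[21 0 0 0 0]
t=7: x=[20.0550 0.9450 0.0000 0.0000 0.0000] k=[22 2 0 0 0]
t=8: x=[21.1000 2.8100 0.0900 0.0000 0.0000] k=[21 0 0 0 0]
t=9: x=[20.0550 0.9450 0.0000 0.0000 0.0000] k=[20 0 0 0 0]
t=10: x=[19.1000 0.9000 0.0000 0.0000 0.0000] k=[19 0 0 0 0]
t=11: x=[18.1450 0.8550 0.0000 0.0000 0.0000] k=[19 4 0 0 0]
t=12: x=[18.3250 4.4950 0.1800 0.0000 0.0000] k=[18 4 0 0 0]
t=13: x=[17.3700 4.4500 0.1800 0.0000 0.0000] k=[17 1 0 0 0]
t=14: x=[16.2800 1.6750 0.0450 0.0000 0.0000] k=[17 0 0 0 0]
t=15: x=[16.2350 0.7650 0.0000 0.0000 0.0000] k=[17 3 0 0 0]

[0.5667, 0.1000, 0.0000, 0.0000, 0.0000]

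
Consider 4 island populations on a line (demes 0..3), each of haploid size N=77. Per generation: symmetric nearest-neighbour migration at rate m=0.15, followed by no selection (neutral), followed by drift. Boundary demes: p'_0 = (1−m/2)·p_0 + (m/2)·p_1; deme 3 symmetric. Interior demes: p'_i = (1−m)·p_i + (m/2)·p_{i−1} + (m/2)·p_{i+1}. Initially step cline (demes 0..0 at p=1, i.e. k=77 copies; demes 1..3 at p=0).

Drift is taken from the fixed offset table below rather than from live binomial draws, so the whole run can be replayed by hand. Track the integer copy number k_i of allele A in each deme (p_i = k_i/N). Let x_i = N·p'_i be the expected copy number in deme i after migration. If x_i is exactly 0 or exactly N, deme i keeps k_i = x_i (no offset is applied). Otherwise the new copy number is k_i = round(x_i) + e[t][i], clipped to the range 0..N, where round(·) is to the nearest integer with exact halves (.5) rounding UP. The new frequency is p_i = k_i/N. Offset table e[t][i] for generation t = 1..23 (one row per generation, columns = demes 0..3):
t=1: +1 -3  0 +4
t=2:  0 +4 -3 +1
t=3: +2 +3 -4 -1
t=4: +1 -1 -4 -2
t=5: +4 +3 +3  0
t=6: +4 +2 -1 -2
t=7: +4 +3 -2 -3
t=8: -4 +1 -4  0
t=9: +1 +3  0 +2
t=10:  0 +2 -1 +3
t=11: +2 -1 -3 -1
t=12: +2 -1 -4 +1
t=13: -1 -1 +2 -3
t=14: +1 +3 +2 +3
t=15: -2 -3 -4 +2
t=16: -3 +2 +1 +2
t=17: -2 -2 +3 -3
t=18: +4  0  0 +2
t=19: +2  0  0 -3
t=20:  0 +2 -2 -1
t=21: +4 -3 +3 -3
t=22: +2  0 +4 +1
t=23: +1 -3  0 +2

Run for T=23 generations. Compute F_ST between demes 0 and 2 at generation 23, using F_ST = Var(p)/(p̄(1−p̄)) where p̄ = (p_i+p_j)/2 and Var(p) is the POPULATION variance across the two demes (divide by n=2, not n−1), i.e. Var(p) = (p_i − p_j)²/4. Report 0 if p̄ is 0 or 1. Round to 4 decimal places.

t=0: k=[77 0 0 0]
t=1: x=[71.2250 5.7750 0.0000 0.0000] k=[72 3 0 0]
t=2: x=[66.8250 7.9500 0.2250 0.0000] k=[67 12 0 0]
t=3: x=[62.8750 15.2250 0.9000 0.0000] k=[65 18 0 0]
t=4: x=[61.4750 20.1750 1.3500 0.0000] k=[62 19 0 0]
t=5: x=[58.7750 20.8000 1.4250 0.0000] k=[63 24 4 0]
t=6: x=[60.0750 25.4250 5.2000 0.3000] k=[64 27 4 0]
t=7: x=[61.2250 28.0500 5.4250 0.3000] k=[65 31 3 0]
t=8: x=[62.4500 31.4500 4.8750 0.2250] k=[58 32 1 0]
t=9: x=[56.0500 31.6250 3.2500 0.0750] k=[57 35 3 2]
t=10: x=[55.3500 34.2500 5.3250 2.0750] k=[55 36 4 5]
t=11: x=[53.5750 35.0250 6.4750 4.9250] k=[56 34 3 4]
t=12: x=[54.3500 33.3250 5.4000 3.9250] k=[56 32 1 5]
t=13: x=[54.2000 31.4750 3.6250 4.7000] k=[53 30 6 2]
t=14: x=[51.2750 29.9250 7.5000 2.3000] k=[52 33 10 5]
t=15: x=[50.5750 32.7000 11.3500 5.3750] k=[49 30 7 7]
t=16: x=[47.5750 29.7000 8.7250 7.0000] k=[45 32 10 9]
t=17: x=[44.0250 31.3250 11.5750 9.0750] k=[42 29 15 6]
t=18: x=[41.0250 28.9250 15.3750 6.6750] k=[45 29 15 9]
t=19: x=[43.8000 29.1500 15.6000 9.4500] k=[46 29 16 6]
t=20: x=[44.7250 29.3000 16.2250 6.7500] k=[45 31 14 6]
t=21: x=[43.9500 30.7750 14.6750 6.6000] k=[48 28 18 4]
t=22: x=[46.5000 28.7500 17.7000 5.0500] k=[49 29 22 6]
t=23: x=[47.5000 29.9750 21.3250 7.2000] k=[49 27 21 9]

0.1333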